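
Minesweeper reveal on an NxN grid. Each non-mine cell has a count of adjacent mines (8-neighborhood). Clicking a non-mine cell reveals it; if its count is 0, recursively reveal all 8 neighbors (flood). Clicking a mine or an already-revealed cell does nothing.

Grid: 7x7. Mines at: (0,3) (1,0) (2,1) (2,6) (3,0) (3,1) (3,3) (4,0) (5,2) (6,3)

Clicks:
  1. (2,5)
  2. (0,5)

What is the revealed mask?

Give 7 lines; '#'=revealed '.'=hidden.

Answer: ....###
....###
.....#.
.......
.......
.......
.......

Derivation:
Click 1 (2,5) count=1: revealed 1 new [(2,5)] -> total=1
Click 2 (0,5) count=0: revealed 6 new [(0,4) (0,5) (0,6) (1,4) (1,5) (1,6)] -> total=7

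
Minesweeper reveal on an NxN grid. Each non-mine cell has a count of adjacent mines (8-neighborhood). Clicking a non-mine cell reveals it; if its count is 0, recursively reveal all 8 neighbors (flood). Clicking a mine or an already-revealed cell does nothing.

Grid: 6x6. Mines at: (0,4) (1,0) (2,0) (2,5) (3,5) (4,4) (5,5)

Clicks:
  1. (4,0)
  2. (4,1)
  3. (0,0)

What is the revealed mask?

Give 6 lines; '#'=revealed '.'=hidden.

Click 1 (4,0) count=0: revealed 24 new [(0,1) (0,2) (0,3) (1,1) (1,2) (1,3) (1,4) (2,1) (2,2) (2,3) (2,4) (3,0) (3,1) (3,2) (3,3) (3,4) (4,0) (4,1) (4,2) (4,3) (5,0) (5,1) (5,2) (5,3)] -> total=24
Click 2 (4,1) count=0: revealed 0 new [(none)] -> total=24
Click 3 (0,0) count=1: revealed 1 new [(0,0)] -> total=25

Answer: ####..
.####.
.####.
#####.
####..
####..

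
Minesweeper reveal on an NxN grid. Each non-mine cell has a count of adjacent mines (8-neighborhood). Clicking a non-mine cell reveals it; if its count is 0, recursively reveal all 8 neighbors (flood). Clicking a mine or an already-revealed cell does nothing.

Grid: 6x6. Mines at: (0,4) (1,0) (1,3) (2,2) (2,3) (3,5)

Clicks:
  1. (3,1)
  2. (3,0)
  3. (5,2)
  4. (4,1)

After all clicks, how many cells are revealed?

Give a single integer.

Answer: 19

Derivation:
Click 1 (3,1) count=1: revealed 1 new [(3,1)] -> total=1
Click 2 (3,0) count=0: revealed 18 new [(2,0) (2,1) (3,0) (3,2) (3,3) (3,4) (4,0) (4,1) (4,2) (4,3) (4,4) (4,5) (5,0) (5,1) (5,2) (5,3) (5,4) (5,5)] -> total=19
Click 3 (5,2) count=0: revealed 0 new [(none)] -> total=19
Click 4 (4,1) count=0: revealed 0 new [(none)] -> total=19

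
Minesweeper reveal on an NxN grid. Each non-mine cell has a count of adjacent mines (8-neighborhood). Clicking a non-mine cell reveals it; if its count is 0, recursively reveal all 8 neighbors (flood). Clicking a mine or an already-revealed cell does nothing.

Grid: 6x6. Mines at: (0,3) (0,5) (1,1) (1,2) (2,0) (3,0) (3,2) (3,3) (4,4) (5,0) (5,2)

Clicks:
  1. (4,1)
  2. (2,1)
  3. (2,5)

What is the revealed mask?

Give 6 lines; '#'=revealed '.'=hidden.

Answer: ......
....##
.#..##
....##
.#....
......

Derivation:
Click 1 (4,1) count=4: revealed 1 new [(4,1)] -> total=1
Click 2 (2,1) count=5: revealed 1 new [(2,1)] -> total=2
Click 3 (2,5) count=0: revealed 6 new [(1,4) (1,5) (2,4) (2,5) (3,4) (3,5)] -> total=8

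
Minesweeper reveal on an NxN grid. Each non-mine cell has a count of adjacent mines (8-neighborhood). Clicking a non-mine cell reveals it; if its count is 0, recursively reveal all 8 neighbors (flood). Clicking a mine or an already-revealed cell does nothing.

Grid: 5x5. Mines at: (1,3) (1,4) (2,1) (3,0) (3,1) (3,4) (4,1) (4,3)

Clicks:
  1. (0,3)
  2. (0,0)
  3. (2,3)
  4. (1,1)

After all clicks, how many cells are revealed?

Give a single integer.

Answer: 8

Derivation:
Click 1 (0,3) count=2: revealed 1 new [(0,3)] -> total=1
Click 2 (0,0) count=0: revealed 6 new [(0,0) (0,1) (0,2) (1,0) (1,1) (1,2)] -> total=7
Click 3 (2,3) count=3: revealed 1 new [(2,3)] -> total=8
Click 4 (1,1) count=1: revealed 0 new [(none)] -> total=8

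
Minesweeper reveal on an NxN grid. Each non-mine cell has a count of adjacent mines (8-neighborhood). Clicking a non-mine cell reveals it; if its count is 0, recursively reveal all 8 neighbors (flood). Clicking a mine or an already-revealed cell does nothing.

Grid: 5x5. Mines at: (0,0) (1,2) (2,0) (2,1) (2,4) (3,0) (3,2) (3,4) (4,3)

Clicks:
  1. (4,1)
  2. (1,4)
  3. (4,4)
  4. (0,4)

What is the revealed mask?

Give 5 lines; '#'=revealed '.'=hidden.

Click 1 (4,1) count=2: revealed 1 new [(4,1)] -> total=1
Click 2 (1,4) count=1: revealed 1 new [(1,4)] -> total=2
Click 3 (4,4) count=2: revealed 1 new [(4,4)] -> total=3
Click 4 (0,4) count=0: revealed 3 new [(0,3) (0,4) (1,3)] -> total=6

Answer: ...##
...##
.....
.....
.#..#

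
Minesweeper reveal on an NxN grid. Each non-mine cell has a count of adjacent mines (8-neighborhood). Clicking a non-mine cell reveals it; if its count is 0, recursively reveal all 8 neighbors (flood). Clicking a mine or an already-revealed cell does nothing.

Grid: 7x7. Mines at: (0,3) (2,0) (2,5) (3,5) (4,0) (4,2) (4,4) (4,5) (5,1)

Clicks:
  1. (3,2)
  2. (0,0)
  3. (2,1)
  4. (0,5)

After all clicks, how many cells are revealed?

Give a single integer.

Click 1 (3,2) count=1: revealed 1 new [(3,2)] -> total=1
Click 2 (0,0) count=0: revealed 6 new [(0,0) (0,1) (0,2) (1,0) (1,1) (1,2)] -> total=7
Click 3 (2,1) count=1: revealed 1 new [(2,1)] -> total=8
Click 4 (0,5) count=0: revealed 6 new [(0,4) (0,5) (0,6) (1,4) (1,5) (1,6)] -> total=14

Answer: 14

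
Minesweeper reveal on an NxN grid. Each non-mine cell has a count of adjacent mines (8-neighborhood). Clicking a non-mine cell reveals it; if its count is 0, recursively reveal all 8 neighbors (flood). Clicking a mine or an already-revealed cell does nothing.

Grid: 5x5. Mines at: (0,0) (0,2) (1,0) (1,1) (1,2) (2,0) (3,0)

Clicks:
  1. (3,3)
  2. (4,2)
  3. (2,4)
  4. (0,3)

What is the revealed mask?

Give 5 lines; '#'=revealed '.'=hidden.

Answer: ...##
...##
.####
.####
.####

Derivation:
Click 1 (3,3) count=0: revealed 16 new [(0,3) (0,4) (1,3) (1,4) (2,1) (2,2) (2,3) (2,4) (3,1) (3,2) (3,3) (3,4) (4,1) (4,2) (4,3) (4,4)] -> total=16
Click 2 (4,2) count=0: revealed 0 new [(none)] -> total=16
Click 3 (2,4) count=0: revealed 0 new [(none)] -> total=16
Click 4 (0,3) count=2: revealed 0 new [(none)] -> total=16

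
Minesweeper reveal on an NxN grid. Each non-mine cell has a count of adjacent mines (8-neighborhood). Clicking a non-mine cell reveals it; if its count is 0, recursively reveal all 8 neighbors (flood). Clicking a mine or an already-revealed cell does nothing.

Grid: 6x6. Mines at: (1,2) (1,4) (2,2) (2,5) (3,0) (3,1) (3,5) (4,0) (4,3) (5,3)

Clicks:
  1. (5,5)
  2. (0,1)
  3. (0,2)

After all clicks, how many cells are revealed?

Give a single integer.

Answer: 6

Derivation:
Click 1 (5,5) count=0: revealed 4 new [(4,4) (4,5) (5,4) (5,5)] -> total=4
Click 2 (0,1) count=1: revealed 1 new [(0,1)] -> total=5
Click 3 (0,2) count=1: revealed 1 new [(0,2)] -> total=6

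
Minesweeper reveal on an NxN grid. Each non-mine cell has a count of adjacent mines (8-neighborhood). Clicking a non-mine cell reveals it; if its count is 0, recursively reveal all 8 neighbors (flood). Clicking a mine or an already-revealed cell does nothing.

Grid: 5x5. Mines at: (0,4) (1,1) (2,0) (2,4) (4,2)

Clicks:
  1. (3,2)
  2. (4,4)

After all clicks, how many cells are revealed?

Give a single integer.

Click 1 (3,2) count=1: revealed 1 new [(3,2)] -> total=1
Click 2 (4,4) count=0: revealed 4 new [(3,3) (3,4) (4,3) (4,4)] -> total=5

Answer: 5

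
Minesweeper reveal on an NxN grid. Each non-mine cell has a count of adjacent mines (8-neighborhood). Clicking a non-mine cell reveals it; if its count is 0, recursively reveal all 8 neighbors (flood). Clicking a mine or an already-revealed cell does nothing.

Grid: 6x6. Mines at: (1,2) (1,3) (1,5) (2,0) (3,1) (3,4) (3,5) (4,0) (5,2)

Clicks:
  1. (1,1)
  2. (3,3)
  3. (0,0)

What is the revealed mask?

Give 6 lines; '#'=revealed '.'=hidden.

Answer: ##....
##....
......
...#..
......
......

Derivation:
Click 1 (1,1) count=2: revealed 1 new [(1,1)] -> total=1
Click 2 (3,3) count=1: revealed 1 new [(3,3)] -> total=2
Click 3 (0,0) count=0: revealed 3 new [(0,0) (0,1) (1,0)] -> total=5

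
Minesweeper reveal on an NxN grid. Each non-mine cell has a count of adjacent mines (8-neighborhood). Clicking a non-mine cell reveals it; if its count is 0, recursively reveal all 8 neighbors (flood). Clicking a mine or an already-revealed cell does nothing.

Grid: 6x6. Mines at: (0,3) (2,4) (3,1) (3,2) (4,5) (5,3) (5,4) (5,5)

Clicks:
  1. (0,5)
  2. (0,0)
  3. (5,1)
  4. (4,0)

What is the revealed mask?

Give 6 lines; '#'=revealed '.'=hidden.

Click 1 (0,5) count=0: revealed 4 new [(0,4) (0,5) (1,4) (1,5)] -> total=4
Click 2 (0,0) count=0: revealed 9 new [(0,0) (0,1) (0,2) (1,0) (1,1) (1,2) (2,0) (2,1) (2,2)] -> total=13
Click 3 (5,1) count=0: revealed 6 new [(4,0) (4,1) (4,2) (5,0) (5,1) (5,2)] -> total=19
Click 4 (4,0) count=1: revealed 0 new [(none)] -> total=19

Answer: ###.##
###.##
###...
......
###...
###...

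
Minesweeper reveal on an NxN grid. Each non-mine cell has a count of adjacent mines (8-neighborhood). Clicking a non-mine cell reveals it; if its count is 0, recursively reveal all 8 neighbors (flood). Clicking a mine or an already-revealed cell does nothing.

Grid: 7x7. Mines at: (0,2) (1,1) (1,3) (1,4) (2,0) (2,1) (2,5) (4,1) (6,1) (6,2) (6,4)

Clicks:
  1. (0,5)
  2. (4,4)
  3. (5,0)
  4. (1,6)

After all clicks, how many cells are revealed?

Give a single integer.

Click 1 (0,5) count=1: revealed 1 new [(0,5)] -> total=1
Click 2 (4,4) count=0: revealed 20 new [(2,2) (2,3) (2,4) (3,2) (3,3) (3,4) (3,5) (3,6) (4,2) (4,3) (4,4) (4,5) (4,6) (5,2) (5,3) (5,4) (5,5) (5,6) (6,5) (6,6)] -> total=21
Click 3 (5,0) count=2: revealed 1 new [(5,0)] -> total=22
Click 4 (1,6) count=1: revealed 1 new [(1,6)] -> total=23

Answer: 23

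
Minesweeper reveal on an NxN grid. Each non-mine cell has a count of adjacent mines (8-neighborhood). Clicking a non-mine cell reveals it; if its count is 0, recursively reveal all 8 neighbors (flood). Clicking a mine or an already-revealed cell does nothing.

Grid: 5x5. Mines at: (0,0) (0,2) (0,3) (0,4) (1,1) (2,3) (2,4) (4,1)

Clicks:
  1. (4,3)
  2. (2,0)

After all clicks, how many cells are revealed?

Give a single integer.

Click 1 (4,3) count=0: revealed 6 new [(3,2) (3,3) (3,4) (4,2) (4,3) (4,4)] -> total=6
Click 2 (2,0) count=1: revealed 1 new [(2,0)] -> total=7

Answer: 7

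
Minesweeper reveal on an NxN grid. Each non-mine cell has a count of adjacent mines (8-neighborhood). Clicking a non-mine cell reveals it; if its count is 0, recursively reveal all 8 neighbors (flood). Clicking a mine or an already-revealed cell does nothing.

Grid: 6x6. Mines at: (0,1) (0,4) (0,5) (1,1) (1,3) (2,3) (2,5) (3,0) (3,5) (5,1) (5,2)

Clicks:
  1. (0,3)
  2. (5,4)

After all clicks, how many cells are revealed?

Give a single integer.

Click 1 (0,3) count=2: revealed 1 new [(0,3)] -> total=1
Click 2 (5,4) count=0: revealed 6 new [(4,3) (4,4) (4,5) (5,3) (5,4) (5,5)] -> total=7

Answer: 7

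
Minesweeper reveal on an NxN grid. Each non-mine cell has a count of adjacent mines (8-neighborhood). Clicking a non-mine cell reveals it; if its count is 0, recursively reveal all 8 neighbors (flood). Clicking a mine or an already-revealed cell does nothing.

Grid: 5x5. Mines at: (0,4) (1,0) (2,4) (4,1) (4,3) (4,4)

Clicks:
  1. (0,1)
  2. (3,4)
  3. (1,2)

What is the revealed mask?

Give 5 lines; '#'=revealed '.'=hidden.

Click 1 (0,1) count=1: revealed 1 new [(0,1)] -> total=1
Click 2 (3,4) count=3: revealed 1 new [(3,4)] -> total=2
Click 3 (1,2) count=0: revealed 11 new [(0,2) (0,3) (1,1) (1,2) (1,3) (2,1) (2,2) (2,3) (3,1) (3,2) (3,3)] -> total=13

Answer: .###.
.###.
.###.
.####
.....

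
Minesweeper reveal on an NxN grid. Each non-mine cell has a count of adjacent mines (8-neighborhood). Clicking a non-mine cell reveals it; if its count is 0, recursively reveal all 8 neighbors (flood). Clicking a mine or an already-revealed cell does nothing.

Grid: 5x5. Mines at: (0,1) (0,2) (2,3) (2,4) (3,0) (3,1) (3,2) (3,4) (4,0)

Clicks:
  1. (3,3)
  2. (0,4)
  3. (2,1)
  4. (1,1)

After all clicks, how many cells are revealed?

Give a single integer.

Answer: 7

Derivation:
Click 1 (3,3) count=4: revealed 1 new [(3,3)] -> total=1
Click 2 (0,4) count=0: revealed 4 new [(0,3) (0,4) (1,3) (1,4)] -> total=5
Click 3 (2,1) count=3: revealed 1 new [(2,1)] -> total=6
Click 4 (1,1) count=2: revealed 1 new [(1,1)] -> total=7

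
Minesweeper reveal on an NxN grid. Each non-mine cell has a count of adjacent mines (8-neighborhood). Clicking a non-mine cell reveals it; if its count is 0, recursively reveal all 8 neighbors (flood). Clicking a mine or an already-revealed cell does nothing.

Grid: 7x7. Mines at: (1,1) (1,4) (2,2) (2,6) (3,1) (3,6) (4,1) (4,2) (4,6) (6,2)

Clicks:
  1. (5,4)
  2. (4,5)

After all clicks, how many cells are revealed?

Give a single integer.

Click 1 (5,4) count=0: revealed 17 new [(2,3) (2,4) (2,5) (3,3) (3,4) (3,5) (4,3) (4,4) (4,5) (5,3) (5,4) (5,5) (5,6) (6,3) (6,4) (6,5) (6,6)] -> total=17
Click 2 (4,5) count=2: revealed 0 new [(none)] -> total=17

Answer: 17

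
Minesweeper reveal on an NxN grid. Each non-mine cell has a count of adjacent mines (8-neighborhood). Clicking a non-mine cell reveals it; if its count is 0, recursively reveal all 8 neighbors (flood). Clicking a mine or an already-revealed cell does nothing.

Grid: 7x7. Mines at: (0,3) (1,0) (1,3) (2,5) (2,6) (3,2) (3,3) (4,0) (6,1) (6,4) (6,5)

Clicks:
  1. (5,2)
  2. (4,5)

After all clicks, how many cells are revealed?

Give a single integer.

Answer: 10

Derivation:
Click 1 (5,2) count=1: revealed 1 new [(5,2)] -> total=1
Click 2 (4,5) count=0: revealed 9 new [(3,4) (3,5) (3,6) (4,4) (4,5) (4,6) (5,4) (5,5) (5,6)] -> total=10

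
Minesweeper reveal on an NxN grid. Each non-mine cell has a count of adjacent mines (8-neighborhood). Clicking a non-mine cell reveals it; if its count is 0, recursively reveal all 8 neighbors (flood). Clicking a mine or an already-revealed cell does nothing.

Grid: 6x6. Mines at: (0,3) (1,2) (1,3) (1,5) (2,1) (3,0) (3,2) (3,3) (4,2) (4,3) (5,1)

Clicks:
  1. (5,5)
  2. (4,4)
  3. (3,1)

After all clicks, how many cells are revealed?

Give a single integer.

Answer: 9

Derivation:
Click 1 (5,5) count=0: revealed 8 new [(2,4) (2,5) (3,4) (3,5) (4,4) (4,5) (5,4) (5,5)] -> total=8
Click 2 (4,4) count=2: revealed 0 new [(none)] -> total=8
Click 3 (3,1) count=4: revealed 1 new [(3,1)] -> total=9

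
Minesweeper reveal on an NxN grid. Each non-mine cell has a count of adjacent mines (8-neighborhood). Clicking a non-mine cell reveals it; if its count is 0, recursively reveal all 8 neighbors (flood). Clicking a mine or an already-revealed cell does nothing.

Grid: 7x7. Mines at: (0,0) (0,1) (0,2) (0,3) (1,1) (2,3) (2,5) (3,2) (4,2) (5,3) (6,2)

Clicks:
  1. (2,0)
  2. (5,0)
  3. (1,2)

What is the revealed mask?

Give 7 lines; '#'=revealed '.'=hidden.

Answer: .......
..#....
##.....
##.....
##.....
##.....
##.....

Derivation:
Click 1 (2,0) count=1: revealed 1 new [(2,0)] -> total=1
Click 2 (5,0) count=0: revealed 9 new [(2,1) (3,0) (3,1) (4,0) (4,1) (5,0) (5,1) (6,0) (6,1)] -> total=10
Click 3 (1,2) count=5: revealed 1 new [(1,2)] -> total=11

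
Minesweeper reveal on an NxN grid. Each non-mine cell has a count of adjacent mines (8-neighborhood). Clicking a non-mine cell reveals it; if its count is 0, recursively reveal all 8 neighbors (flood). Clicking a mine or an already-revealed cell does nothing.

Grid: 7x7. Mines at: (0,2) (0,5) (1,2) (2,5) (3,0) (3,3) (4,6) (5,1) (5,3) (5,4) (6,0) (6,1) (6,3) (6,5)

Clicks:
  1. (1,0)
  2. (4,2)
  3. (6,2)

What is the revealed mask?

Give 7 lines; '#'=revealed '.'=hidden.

Click 1 (1,0) count=0: revealed 6 new [(0,0) (0,1) (1,0) (1,1) (2,0) (2,1)] -> total=6
Click 2 (4,2) count=3: revealed 1 new [(4,2)] -> total=7
Click 3 (6,2) count=4: revealed 1 new [(6,2)] -> total=8

Answer: ##.....
##.....
##.....
.......
..#....
.......
..#....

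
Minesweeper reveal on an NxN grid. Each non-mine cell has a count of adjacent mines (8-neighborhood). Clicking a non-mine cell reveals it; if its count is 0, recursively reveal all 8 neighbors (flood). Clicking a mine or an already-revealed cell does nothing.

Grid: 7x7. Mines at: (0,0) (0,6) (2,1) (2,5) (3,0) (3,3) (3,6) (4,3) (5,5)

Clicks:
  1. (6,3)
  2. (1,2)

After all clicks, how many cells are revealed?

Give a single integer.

Answer: 14

Derivation:
Click 1 (6,3) count=0: revealed 13 new [(4,0) (4,1) (4,2) (5,0) (5,1) (5,2) (5,3) (5,4) (6,0) (6,1) (6,2) (6,3) (6,4)] -> total=13
Click 2 (1,2) count=1: revealed 1 new [(1,2)] -> total=14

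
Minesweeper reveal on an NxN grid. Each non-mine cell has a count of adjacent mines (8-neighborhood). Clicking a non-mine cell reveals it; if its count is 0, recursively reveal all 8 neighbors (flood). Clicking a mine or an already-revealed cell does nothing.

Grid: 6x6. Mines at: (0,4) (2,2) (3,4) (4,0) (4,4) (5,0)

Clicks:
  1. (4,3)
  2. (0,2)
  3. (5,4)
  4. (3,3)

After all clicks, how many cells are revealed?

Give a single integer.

Click 1 (4,3) count=2: revealed 1 new [(4,3)] -> total=1
Click 2 (0,2) count=0: revealed 12 new [(0,0) (0,1) (0,2) (0,3) (1,0) (1,1) (1,2) (1,3) (2,0) (2,1) (3,0) (3,1)] -> total=13
Click 3 (5,4) count=1: revealed 1 new [(5,4)] -> total=14
Click 4 (3,3) count=3: revealed 1 new [(3,3)] -> total=15

Answer: 15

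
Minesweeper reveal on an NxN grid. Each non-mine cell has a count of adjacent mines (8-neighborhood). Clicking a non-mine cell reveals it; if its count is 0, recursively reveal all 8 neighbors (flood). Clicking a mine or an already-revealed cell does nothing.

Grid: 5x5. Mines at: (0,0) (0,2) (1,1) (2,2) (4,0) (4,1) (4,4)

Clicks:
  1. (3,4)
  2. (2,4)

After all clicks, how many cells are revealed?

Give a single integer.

Click 1 (3,4) count=1: revealed 1 new [(3,4)] -> total=1
Click 2 (2,4) count=0: revealed 7 new [(0,3) (0,4) (1,3) (1,4) (2,3) (2,4) (3,3)] -> total=8

Answer: 8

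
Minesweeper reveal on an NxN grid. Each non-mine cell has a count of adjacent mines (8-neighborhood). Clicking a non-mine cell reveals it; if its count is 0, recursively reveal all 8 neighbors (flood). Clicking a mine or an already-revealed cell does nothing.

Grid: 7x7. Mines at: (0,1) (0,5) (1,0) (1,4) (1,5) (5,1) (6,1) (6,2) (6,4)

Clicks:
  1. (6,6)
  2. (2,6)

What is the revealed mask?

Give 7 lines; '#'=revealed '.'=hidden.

Click 1 (6,6) count=0: revealed 31 new [(1,1) (1,2) (1,3) (2,0) (2,1) (2,2) (2,3) (2,4) (2,5) (2,6) (3,0) (3,1) (3,2) (3,3) (3,4) (3,5) (3,6) (4,0) (4,1) (4,2) (4,3) (4,4) (4,5) (4,6) (5,2) (5,3) (5,4) (5,5) (5,6) (6,5) (6,6)] -> total=31
Click 2 (2,6) count=1: revealed 0 new [(none)] -> total=31

Answer: .......
.###...
#######
#######
#######
..#####
.....##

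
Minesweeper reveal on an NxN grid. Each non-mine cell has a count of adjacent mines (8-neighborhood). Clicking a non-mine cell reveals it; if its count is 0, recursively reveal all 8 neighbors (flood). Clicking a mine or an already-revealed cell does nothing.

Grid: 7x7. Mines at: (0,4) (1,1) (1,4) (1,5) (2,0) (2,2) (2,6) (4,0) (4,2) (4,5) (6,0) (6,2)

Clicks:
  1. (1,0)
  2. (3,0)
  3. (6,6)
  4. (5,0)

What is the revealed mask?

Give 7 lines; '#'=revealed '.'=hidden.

Answer: .......
#......
.......
#......
.......
#..####
...####

Derivation:
Click 1 (1,0) count=2: revealed 1 new [(1,0)] -> total=1
Click 2 (3,0) count=2: revealed 1 new [(3,0)] -> total=2
Click 3 (6,6) count=0: revealed 8 new [(5,3) (5,4) (5,5) (5,6) (6,3) (6,4) (6,5) (6,6)] -> total=10
Click 4 (5,0) count=2: revealed 1 new [(5,0)] -> total=11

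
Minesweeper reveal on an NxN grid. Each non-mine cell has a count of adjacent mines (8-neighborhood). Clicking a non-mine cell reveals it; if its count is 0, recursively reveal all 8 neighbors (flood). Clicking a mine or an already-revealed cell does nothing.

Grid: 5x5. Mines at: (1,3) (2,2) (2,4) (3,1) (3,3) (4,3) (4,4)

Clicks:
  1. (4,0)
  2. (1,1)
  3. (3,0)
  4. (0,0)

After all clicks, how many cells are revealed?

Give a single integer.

Answer: 10

Derivation:
Click 1 (4,0) count=1: revealed 1 new [(4,0)] -> total=1
Click 2 (1,1) count=1: revealed 1 new [(1,1)] -> total=2
Click 3 (3,0) count=1: revealed 1 new [(3,0)] -> total=3
Click 4 (0,0) count=0: revealed 7 new [(0,0) (0,1) (0,2) (1,0) (1,2) (2,0) (2,1)] -> total=10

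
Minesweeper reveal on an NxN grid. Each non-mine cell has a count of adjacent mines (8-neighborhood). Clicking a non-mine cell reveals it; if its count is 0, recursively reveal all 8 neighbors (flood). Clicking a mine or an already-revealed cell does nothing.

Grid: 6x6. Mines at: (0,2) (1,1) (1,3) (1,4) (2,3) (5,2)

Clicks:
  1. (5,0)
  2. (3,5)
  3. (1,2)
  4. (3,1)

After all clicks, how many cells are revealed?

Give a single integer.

Answer: 23

Derivation:
Click 1 (5,0) count=0: revealed 11 new [(2,0) (2,1) (2,2) (3,0) (3,1) (3,2) (4,0) (4,1) (4,2) (5,0) (5,1)] -> total=11
Click 2 (3,5) count=0: revealed 11 new [(2,4) (2,5) (3,3) (3,4) (3,5) (4,3) (4,4) (4,5) (5,3) (5,4) (5,5)] -> total=22
Click 3 (1,2) count=4: revealed 1 new [(1,2)] -> total=23
Click 4 (3,1) count=0: revealed 0 new [(none)] -> total=23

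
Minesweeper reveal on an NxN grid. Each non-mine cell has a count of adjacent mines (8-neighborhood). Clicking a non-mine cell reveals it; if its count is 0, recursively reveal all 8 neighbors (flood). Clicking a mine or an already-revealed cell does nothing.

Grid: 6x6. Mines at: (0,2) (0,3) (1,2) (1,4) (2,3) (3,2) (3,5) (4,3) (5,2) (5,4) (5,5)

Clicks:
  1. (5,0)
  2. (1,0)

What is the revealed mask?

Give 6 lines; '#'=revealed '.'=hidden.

Answer: ##....
##....
##....
##....
##....
##....

Derivation:
Click 1 (5,0) count=0: revealed 12 new [(0,0) (0,1) (1,0) (1,1) (2,0) (2,1) (3,0) (3,1) (4,0) (4,1) (5,0) (5,1)] -> total=12
Click 2 (1,0) count=0: revealed 0 new [(none)] -> total=12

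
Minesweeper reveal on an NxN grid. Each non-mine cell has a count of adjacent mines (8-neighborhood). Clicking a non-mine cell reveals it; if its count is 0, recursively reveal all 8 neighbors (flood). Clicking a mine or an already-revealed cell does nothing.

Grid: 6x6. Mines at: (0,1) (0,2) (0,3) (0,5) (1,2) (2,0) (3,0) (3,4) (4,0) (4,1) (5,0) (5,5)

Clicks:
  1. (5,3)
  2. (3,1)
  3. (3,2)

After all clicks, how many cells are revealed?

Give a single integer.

Click 1 (5,3) count=0: revealed 6 new [(4,2) (4,3) (4,4) (5,2) (5,3) (5,4)] -> total=6
Click 2 (3,1) count=4: revealed 1 new [(3,1)] -> total=7
Click 3 (3,2) count=1: revealed 1 new [(3,2)] -> total=8

Answer: 8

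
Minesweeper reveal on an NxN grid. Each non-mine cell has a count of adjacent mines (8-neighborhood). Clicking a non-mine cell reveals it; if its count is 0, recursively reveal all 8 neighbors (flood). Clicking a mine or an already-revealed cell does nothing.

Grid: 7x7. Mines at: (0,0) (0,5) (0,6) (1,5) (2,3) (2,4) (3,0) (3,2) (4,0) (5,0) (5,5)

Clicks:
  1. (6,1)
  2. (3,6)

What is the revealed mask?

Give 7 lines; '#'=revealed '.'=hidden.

Answer: .......
.......
.....##
.....##
.....##
.......
.#.....

Derivation:
Click 1 (6,1) count=1: revealed 1 new [(6,1)] -> total=1
Click 2 (3,6) count=0: revealed 6 new [(2,5) (2,6) (3,5) (3,6) (4,5) (4,6)] -> total=7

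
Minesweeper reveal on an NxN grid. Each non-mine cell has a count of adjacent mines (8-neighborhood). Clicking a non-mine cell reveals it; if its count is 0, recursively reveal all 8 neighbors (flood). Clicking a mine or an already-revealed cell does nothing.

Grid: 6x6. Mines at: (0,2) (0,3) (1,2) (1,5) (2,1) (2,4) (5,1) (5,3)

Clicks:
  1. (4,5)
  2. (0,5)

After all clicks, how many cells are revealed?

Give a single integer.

Click 1 (4,5) count=0: revealed 6 new [(3,4) (3,5) (4,4) (4,5) (5,4) (5,5)] -> total=6
Click 2 (0,5) count=1: revealed 1 new [(0,5)] -> total=7

Answer: 7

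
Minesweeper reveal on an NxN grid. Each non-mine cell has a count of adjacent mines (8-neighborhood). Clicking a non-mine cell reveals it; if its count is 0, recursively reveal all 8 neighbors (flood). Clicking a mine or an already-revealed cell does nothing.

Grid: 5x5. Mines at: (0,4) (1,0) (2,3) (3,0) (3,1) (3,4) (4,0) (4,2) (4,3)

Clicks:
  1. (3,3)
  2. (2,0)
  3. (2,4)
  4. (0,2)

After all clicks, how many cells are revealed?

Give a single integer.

Answer: 9

Derivation:
Click 1 (3,3) count=4: revealed 1 new [(3,3)] -> total=1
Click 2 (2,0) count=3: revealed 1 new [(2,0)] -> total=2
Click 3 (2,4) count=2: revealed 1 new [(2,4)] -> total=3
Click 4 (0,2) count=0: revealed 6 new [(0,1) (0,2) (0,3) (1,1) (1,2) (1,3)] -> total=9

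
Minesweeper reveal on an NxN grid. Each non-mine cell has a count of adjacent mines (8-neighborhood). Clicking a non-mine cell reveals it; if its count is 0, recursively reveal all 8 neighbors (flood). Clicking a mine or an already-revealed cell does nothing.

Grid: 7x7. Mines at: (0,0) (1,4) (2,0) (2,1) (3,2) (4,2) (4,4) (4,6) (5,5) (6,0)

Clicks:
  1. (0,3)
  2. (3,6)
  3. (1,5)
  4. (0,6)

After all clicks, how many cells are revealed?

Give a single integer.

Answer: 9

Derivation:
Click 1 (0,3) count=1: revealed 1 new [(0,3)] -> total=1
Click 2 (3,6) count=1: revealed 1 new [(3,6)] -> total=2
Click 3 (1,5) count=1: revealed 1 new [(1,5)] -> total=3
Click 4 (0,6) count=0: revealed 6 new [(0,5) (0,6) (1,6) (2,5) (2,6) (3,5)] -> total=9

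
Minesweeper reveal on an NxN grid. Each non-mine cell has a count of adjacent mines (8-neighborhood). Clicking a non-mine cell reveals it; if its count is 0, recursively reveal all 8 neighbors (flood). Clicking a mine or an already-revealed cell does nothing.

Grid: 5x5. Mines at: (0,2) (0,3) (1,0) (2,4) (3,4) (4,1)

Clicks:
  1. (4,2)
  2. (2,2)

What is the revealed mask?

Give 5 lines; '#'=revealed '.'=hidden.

Answer: .....
.###.
.###.
.###.
..#..

Derivation:
Click 1 (4,2) count=1: revealed 1 new [(4,2)] -> total=1
Click 2 (2,2) count=0: revealed 9 new [(1,1) (1,2) (1,3) (2,1) (2,2) (2,3) (3,1) (3,2) (3,3)] -> total=10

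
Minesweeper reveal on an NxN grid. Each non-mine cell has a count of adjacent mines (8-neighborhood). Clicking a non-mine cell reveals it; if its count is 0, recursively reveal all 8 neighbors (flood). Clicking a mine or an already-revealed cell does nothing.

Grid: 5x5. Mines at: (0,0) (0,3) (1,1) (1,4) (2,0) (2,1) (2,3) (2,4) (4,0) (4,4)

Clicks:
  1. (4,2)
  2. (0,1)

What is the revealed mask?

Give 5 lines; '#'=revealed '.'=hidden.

Click 1 (4,2) count=0: revealed 6 new [(3,1) (3,2) (3,3) (4,1) (4,2) (4,3)] -> total=6
Click 2 (0,1) count=2: revealed 1 new [(0,1)] -> total=7

Answer: .#...
.....
.....
.###.
.###.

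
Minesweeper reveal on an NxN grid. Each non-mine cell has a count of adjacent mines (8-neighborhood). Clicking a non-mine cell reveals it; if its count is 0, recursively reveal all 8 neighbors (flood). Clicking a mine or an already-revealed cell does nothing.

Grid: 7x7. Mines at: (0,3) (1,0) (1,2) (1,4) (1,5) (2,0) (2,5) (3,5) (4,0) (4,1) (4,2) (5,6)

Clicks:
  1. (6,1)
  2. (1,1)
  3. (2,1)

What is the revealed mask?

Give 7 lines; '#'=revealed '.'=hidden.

Click 1 (6,1) count=0: revealed 15 new [(4,3) (4,4) (4,5) (5,0) (5,1) (5,2) (5,3) (5,4) (5,5) (6,0) (6,1) (6,2) (6,3) (6,4) (6,5)] -> total=15
Click 2 (1,1) count=3: revealed 1 new [(1,1)] -> total=16
Click 3 (2,1) count=3: revealed 1 new [(2,1)] -> total=17

Answer: .......
.#.....
.#.....
.......
...###.
######.
######.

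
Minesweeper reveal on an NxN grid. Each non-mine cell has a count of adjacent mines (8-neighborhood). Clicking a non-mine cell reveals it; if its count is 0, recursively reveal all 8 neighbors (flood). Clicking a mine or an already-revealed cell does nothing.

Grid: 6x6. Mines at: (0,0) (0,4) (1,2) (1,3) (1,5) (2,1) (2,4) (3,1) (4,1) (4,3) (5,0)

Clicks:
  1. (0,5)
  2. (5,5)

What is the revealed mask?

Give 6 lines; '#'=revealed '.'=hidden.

Answer: .....#
......
......
....##
....##
....##

Derivation:
Click 1 (0,5) count=2: revealed 1 new [(0,5)] -> total=1
Click 2 (5,5) count=0: revealed 6 new [(3,4) (3,5) (4,4) (4,5) (5,4) (5,5)] -> total=7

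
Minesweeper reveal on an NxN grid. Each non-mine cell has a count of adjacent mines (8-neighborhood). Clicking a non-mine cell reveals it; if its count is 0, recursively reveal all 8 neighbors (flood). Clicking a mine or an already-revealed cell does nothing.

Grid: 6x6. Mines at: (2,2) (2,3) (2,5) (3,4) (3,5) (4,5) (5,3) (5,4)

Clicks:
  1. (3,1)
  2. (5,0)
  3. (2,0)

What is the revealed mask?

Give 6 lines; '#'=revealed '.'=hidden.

Answer: ######
######
##....
###...
###...
###...

Derivation:
Click 1 (3,1) count=1: revealed 1 new [(3,1)] -> total=1
Click 2 (5,0) count=0: revealed 22 new [(0,0) (0,1) (0,2) (0,3) (0,4) (0,5) (1,0) (1,1) (1,2) (1,3) (1,4) (1,5) (2,0) (2,1) (3,0) (3,2) (4,0) (4,1) (4,2) (5,0) (5,1) (5,2)] -> total=23
Click 3 (2,0) count=0: revealed 0 new [(none)] -> total=23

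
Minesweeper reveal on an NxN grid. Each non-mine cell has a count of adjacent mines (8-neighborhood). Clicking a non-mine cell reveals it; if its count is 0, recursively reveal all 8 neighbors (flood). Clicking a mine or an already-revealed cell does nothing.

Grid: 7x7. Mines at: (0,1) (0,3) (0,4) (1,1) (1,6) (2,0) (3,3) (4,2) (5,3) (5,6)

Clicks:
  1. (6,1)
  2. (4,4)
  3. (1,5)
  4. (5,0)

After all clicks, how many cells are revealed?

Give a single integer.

Click 1 (6,1) count=0: revealed 10 new [(3,0) (3,1) (4,0) (4,1) (5,0) (5,1) (5,2) (6,0) (6,1) (6,2)] -> total=10
Click 2 (4,4) count=2: revealed 1 new [(4,4)] -> total=11
Click 3 (1,5) count=2: revealed 1 new [(1,5)] -> total=12
Click 4 (5,0) count=0: revealed 0 new [(none)] -> total=12

Answer: 12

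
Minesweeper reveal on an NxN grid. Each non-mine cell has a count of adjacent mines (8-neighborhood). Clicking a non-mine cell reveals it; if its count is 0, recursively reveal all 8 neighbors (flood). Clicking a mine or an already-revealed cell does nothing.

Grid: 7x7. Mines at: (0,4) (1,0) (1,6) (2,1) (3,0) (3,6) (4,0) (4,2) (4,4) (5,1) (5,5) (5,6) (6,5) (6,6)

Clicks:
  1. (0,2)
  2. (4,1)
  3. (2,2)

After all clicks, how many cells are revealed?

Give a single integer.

Answer: 8

Derivation:
Click 1 (0,2) count=0: revealed 6 new [(0,1) (0,2) (0,3) (1,1) (1,2) (1,3)] -> total=6
Click 2 (4,1) count=4: revealed 1 new [(4,1)] -> total=7
Click 3 (2,2) count=1: revealed 1 new [(2,2)] -> total=8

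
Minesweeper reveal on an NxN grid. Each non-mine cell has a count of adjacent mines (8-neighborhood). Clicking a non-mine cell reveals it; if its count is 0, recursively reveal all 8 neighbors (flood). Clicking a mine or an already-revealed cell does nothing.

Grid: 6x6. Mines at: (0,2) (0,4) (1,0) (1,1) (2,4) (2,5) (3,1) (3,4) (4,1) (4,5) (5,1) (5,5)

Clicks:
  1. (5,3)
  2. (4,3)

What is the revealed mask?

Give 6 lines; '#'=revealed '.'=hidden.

Click 1 (5,3) count=0: revealed 6 new [(4,2) (4,3) (4,4) (5,2) (5,3) (5,4)] -> total=6
Click 2 (4,3) count=1: revealed 0 new [(none)] -> total=6

Answer: ......
......
......
......
..###.
..###.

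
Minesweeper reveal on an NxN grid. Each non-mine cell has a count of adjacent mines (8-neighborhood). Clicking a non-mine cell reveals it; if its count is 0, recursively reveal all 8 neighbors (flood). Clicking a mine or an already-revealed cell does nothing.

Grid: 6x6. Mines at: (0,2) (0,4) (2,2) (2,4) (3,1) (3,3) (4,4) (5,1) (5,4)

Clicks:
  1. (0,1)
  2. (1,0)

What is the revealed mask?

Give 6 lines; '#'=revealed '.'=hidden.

Answer: ##....
##....
##....
......
......
......

Derivation:
Click 1 (0,1) count=1: revealed 1 new [(0,1)] -> total=1
Click 2 (1,0) count=0: revealed 5 new [(0,0) (1,0) (1,1) (2,0) (2,1)] -> total=6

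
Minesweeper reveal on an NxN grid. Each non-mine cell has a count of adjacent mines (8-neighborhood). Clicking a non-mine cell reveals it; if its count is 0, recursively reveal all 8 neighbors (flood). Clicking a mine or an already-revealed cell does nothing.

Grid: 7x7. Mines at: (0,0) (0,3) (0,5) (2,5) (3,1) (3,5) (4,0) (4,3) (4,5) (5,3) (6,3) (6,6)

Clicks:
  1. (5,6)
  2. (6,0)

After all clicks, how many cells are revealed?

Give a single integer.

Answer: 7

Derivation:
Click 1 (5,6) count=2: revealed 1 new [(5,6)] -> total=1
Click 2 (6,0) count=0: revealed 6 new [(5,0) (5,1) (5,2) (6,0) (6,1) (6,2)] -> total=7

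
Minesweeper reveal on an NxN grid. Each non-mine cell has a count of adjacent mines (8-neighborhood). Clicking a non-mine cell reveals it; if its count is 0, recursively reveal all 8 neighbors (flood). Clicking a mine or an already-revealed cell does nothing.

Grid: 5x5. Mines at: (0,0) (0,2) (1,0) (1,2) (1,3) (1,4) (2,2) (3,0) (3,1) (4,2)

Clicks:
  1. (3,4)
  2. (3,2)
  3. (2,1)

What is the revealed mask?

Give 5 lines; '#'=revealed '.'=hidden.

Click 1 (3,4) count=0: revealed 6 new [(2,3) (2,4) (3,3) (3,4) (4,3) (4,4)] -> total=6
Click 2 (3,2) count=3: revealed 1 new [(3,2)] -> total=7
Click 3 (2,1) count=5: revealed 1 new [(2,1)] -> total=8

Answer: .....
.....
.#.##
..###
...##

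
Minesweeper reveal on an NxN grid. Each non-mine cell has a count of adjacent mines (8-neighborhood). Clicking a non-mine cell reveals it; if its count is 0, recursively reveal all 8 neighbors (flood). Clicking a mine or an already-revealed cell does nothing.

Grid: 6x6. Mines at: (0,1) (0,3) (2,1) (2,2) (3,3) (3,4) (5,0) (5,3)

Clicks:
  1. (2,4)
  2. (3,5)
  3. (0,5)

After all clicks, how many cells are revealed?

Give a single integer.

Answer: 7

Derivation:
Click 1 (2,4) count=2: revealed 1 new [(2,4)] -> total=1
Click 2 (3,5) count=1: revealed 1 new [(3,5)] -> total=2
Click 3 (0,5) count=0: revealed 5 new [(0,4) (0,5) (1,4) (1,5) (2,5)] -> total=7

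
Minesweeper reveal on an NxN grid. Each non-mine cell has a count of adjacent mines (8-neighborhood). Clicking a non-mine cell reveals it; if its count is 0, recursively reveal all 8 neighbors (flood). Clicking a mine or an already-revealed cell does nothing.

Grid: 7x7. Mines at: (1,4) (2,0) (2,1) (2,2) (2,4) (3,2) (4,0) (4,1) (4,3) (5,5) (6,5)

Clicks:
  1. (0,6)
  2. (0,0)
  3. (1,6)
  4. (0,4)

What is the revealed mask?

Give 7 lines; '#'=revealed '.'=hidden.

Answer: #######
####.##
.....##
.....##
.....##
.......
.......

Derivation:
Click 1 (0,6) count=0: revealed 10 new [(0,5) (0,6) (1,5) (1,6) (2,5) (2,6) (3,5) (3,6) (4,5) (4,6)] -> total=10
Click 2 (0,0) count=0: revealed 8 new [(0,0) (0,1) (0,2) (0,3) (1,0) (1,1) (1,2) (1,3)] -> total=18
Click 3 (1,6) count=0: revealed 0 new [(none)] -> total=18
Click 4 (0,4) count=1: revealed 1 new [(0,4)] -> total=19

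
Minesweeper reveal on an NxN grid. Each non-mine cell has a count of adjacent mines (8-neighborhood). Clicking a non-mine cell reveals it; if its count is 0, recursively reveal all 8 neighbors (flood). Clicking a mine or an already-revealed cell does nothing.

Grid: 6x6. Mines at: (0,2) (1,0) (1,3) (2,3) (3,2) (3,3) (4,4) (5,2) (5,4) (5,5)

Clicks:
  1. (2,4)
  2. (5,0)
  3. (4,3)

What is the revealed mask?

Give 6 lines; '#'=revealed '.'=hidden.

Answer: ......
......
##..#.
##....
##.#..
##....

Derivation:
Click 1 (2,4) count=3: revealed 1 new [(2,4)] -> total=1
Click 2 (5,0) count=0: revealed 8 new [(2,0) (2,1) (3,0) (3,1) (4,0) (4,1) (5,0) (5,1)] -> total=9
Click 3 (4,3) count=5: revealed 1 new [(4,3)] -> total=10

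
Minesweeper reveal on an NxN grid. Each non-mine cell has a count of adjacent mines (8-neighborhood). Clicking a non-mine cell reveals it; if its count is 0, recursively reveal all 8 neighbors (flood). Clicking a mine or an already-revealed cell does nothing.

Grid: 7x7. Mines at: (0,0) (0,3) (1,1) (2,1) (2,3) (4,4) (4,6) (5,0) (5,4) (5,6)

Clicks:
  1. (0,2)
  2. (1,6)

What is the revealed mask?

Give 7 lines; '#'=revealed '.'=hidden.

Answer: ..#.###
....###
....###
....###
.......
.......
.......

Derivation:
Click 1 (0,2) count=2: revealed 1 new [(0,2)] -> total=1
Click 2 (1,6) count=0: revealed 12 new [(0,4) (0,5) (0,6) (1,4) (1,5) (1,6) (2,4) (2,5) (2,6) (3,4) (3,5) (3,6)] -> total=13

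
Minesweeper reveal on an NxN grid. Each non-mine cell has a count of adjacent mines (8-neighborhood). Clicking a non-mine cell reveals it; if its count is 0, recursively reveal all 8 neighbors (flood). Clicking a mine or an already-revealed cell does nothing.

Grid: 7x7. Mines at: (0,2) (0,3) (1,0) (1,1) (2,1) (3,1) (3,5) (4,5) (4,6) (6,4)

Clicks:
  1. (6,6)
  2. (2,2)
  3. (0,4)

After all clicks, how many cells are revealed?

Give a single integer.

Answer: 6

Derivation:
Click 1 (6,6) count=0: revealed 4 new [(5,5) (5,6) (6,5) (6,6)] -> total=4
Click 2 (2,2) count=3: revealed 1 new [(2,2)] -> total=5
Click 3 (0,4) count=1: revealed 1 new [(0,4)] -> total=6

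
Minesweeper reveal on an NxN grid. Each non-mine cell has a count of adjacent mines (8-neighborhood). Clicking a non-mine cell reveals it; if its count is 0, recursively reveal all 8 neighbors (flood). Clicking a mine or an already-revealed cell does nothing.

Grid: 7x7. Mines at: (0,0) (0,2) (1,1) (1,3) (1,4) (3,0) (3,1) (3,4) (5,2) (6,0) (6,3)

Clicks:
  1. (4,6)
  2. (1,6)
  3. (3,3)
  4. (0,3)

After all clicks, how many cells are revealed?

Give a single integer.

Answer: 19

Derivation:
Click 1 (4,6) count=0: revealed 17 new [(0,5) (0,6) (1,5) (1,6) (2,5) (2,6) (3,5) (3,6) (4,4) (4,5) (4,6) (5,4) (5,5) (5,6) (6,4) (6,5) (6,6)] -> total=17
Click 2 (1,6) count=0: revealed 0 new [(none)] -> total=17
Click 3 (3,3) count=1: revealed 1 new [(3,3)] -> total=18
Click 4 (0,3) count=3: revealed 1 new [(0,3)] -> total=19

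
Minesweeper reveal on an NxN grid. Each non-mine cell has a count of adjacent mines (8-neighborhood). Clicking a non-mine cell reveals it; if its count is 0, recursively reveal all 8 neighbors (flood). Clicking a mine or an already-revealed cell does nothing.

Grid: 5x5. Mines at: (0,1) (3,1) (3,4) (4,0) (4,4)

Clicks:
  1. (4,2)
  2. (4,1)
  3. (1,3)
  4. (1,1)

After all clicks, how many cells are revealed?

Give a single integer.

Click 1 (4,2) count=1: revealed 1 new [(4,2)] -> total=1
Click 2 (4,1) count=2: revealed 1 new [(4,1)] -> total=2
Click 3 (1,3) count=0: revealed 9 new [(0,2) (0,3) (0,4) (1,2) (1,3) (1,4) (2,2) (2,3) (2,4)] -> total=11
Click 4 (1,1) count=1: revealed 1 new [(1,1)] -> total=12

Answer: 12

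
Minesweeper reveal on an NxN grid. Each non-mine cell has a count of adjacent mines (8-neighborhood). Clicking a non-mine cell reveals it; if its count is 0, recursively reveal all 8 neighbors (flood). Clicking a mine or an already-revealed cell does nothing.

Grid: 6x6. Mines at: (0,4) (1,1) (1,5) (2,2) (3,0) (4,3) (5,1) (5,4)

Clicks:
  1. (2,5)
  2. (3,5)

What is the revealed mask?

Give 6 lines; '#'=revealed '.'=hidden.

Click 1 (2,5) count=1: revealed 1 new [(2,5)] -> total=1
Click 2 (3,5) count=0: revealed 5 new [(2,4) (3,4) (3,5) (4,4) (4,5)] -> total=6

Answer: ......
......
....##
....##
....##
......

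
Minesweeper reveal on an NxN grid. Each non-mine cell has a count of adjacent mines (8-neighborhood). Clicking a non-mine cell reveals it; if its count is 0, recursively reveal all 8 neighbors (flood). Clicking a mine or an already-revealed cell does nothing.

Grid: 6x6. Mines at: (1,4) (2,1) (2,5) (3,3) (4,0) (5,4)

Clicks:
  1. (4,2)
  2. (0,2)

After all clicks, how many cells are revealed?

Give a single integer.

Click 1 (4,2) count=1: revealed 1 new [(4,2)] -> total=1
Click 2 (0,2) count=0: revealed 8 new [(0,0) (0,1) (0,2) (0,3) (1,0) (1,1) (1,2) (1,3)] -> total=9

Answer: 9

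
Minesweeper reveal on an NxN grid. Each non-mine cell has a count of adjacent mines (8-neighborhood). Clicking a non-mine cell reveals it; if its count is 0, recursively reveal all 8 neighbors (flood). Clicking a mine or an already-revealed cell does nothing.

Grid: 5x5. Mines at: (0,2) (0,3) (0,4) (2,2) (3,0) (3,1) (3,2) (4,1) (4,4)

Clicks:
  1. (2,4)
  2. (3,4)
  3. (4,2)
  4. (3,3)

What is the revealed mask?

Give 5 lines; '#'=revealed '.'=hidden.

Click 1 (2,4) count=0: revealed 6 new [(1,3) (1,4) (2,3) (2,4) (3,3) (3,4)] -> total=6
Click 2 (3,4) count=1: revealed 0 new [(none)] -> total=6
Click 3 (4,2) count=3: revealed 1 new [(4,2)] -> total=7
Click 4 (3,3) count=3: revealed 0 new [(none)] -> total=7

Answer: .....
...##
...##
...##
..#..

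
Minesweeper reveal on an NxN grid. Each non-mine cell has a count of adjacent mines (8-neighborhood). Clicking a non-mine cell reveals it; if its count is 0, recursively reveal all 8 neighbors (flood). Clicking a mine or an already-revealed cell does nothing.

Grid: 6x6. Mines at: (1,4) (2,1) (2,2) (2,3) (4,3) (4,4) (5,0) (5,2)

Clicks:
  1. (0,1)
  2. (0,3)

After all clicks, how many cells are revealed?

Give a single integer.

Answer: 8

Derivation:
Click 1 (0,1) count=0: revealed 8 new [(0,0) (0,1) (0,2) (0,3) (1,0) (1,1) (1,2) (1,3)] -> total=8
Click 2 (0,3) count=1: revealed 0 new [(none)] -> total=8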